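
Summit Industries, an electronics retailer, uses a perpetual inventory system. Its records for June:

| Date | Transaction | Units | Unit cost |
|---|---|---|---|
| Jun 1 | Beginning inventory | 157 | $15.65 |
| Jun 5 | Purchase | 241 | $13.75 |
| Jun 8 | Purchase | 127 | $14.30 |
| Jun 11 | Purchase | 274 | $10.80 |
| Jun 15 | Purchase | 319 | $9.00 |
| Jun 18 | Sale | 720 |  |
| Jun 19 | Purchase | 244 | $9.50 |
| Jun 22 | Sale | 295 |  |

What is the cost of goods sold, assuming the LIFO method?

COGS = $10,665.55

Jun 18, 720 sold [LIFO — newest first]: 319 @ $9.00 + 274 @ $10.80 + 127 @ $14.30 = $7,646.30
Jun 22, 295 sold [LIFO — newest first]: 244 @ $9.50 + 51 @ $13.75 = $3,019.25
Total COGS = $7,646.30 + $3,019.25 = $10,665.55
Ending inventory: 157 @ $15.65 + 190 @ $13.75 = $5,069.55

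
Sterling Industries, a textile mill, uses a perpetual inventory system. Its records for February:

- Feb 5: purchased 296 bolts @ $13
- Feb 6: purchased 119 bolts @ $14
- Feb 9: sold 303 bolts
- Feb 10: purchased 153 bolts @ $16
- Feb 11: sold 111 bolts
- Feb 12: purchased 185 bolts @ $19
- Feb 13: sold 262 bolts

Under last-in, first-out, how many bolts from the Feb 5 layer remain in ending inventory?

77

Feb 9, 303 sold [LIFO — newest first]: 119 @ $14 + 184 @ $13 = $4,058
Feb 11, 111 sold [LIFO — newest first]: 111 @ $16 = $1,776
Feb 13, 262 sold [LIFO — newest first]: 185 @ $19 + 42 @ $16 + 35 @ $13 = $4,642
Total COGS = $4,058 + $1,776 + $4,642 = $10,476
Ending inventory: 77 @ $13 = $1,001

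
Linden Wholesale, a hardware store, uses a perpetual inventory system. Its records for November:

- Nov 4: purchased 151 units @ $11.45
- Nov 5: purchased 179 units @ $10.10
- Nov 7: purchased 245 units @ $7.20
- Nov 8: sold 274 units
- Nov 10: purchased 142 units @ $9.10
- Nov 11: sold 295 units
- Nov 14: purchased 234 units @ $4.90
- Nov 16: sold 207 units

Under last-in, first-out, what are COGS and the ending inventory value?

Nov 8, 274 sold [LIFO — newest first]: 245 @ $7.20 + 29 @ $10.10 = $2,056.90
Nov 11, 295 sold [LIFO — newest first]: 142 @ $9.10 + 150 @ $10.10 + 3 @ $11.45 = $2,841.55
Nov 16, 207 sold [LIFO — newest first]: 207 @ $4.90 = $1,014.30
Total COGS = $2,056.90 + $2,841.55 + $1,014.30 = $5,912.75
Ending inventory: 148 @ $11.45 + 27 @ $4.90 = $1,826.90

COGS = $5,912.75; ending inventory = $1,826.90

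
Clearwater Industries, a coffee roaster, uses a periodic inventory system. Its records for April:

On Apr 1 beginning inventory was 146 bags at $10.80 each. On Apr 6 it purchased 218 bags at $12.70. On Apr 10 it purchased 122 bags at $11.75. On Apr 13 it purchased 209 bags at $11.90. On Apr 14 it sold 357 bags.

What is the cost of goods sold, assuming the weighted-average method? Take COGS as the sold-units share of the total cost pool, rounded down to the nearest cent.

COGS = $4,245.98

Apr 14, sell 357: 357/695 × $8,266.00 → $4,245.98
Ending inventory (cost pool remaining) = $4,020.02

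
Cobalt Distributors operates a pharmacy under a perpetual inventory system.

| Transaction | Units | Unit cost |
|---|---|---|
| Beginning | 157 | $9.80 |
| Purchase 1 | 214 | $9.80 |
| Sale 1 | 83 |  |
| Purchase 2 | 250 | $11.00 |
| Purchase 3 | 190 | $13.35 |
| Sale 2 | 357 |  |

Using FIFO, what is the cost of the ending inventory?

Sale 1 (83) [FIFO — oldest first]: 83 @ $9.80 = $813.40
Sale 2 (357) [FIFO — oldest first]: 74 @ $9.80 + 214 @ $9.80 + 69 @ $11.00 = $3,581.40
Total COGS = $813.40 + $3,581.40 = $4,394.80
Ending inventory: 181 @ $11.00 + 190 @ $13.35 = $4,527.50

Ending inventory = $4,527.50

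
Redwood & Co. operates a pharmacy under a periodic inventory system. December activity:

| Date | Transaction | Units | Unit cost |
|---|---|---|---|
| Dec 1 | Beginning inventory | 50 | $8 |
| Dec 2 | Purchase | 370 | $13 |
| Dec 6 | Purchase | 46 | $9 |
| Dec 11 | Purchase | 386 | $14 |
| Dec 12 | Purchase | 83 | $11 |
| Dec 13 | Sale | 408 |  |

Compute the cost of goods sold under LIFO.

Dec 13, 408 sold [LIFO — newest first]: 83 @ $11 + 325 @ $14 = $5,463
Ending inventory: 50 @ $8 + 370 @ $13 + 46 @ $9 + 61 @ $14 = $6,478
Check: goods available $11,941 = COGS $5,463 + ending $6,478

COGS = $5,463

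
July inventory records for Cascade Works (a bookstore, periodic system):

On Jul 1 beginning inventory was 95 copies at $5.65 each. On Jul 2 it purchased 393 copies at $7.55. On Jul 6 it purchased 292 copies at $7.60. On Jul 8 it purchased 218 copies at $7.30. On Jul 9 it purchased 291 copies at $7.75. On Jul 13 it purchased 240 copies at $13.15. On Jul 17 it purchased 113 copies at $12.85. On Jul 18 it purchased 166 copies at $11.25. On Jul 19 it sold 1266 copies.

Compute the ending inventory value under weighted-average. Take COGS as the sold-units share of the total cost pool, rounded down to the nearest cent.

Jul 19, sell 1266: 1266/1808 × $16,045.30 → $11,235.25
Ending inventory (cost pool remaining) = $4,810.05
Check: goods available $16,045.30 = COGS $11,235.25 + ending $4,810.05

Ending inventory = $4,810.05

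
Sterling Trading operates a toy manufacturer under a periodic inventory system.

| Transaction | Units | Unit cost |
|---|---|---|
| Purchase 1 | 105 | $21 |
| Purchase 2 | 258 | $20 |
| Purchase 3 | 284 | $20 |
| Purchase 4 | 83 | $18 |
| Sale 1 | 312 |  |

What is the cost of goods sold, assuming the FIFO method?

Sale 1 (312) [FIFO — oldest first]: 105 @ $21 + 207 @ $20 = $6,345
Ending inventory: 51 @ $20 + 284 @ $20 + 83 @ $18 = $8,194

COGS = $6,345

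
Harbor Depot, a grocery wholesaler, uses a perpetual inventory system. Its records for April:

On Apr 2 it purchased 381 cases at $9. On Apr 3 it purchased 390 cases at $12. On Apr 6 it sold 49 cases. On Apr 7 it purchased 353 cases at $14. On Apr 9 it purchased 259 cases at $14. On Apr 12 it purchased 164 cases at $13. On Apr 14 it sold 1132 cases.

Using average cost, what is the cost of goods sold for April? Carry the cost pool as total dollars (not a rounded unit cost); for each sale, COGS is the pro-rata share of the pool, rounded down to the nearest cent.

COGS = $14,339.38

After Apr 2: 381 on hand, pool $3,429.00 (≈ $9.0000 each)
After Apr 3: 771 on hand, pool $8,109.00 (≈ $10.5175 each)
Apr 6, sell 49: 49/771 × $8,109.00 → $515.35
After Apr 7: 1075 on hand, pool $12,535.65 (≈ $11.6611 each)
After Apr 9: 1334 on hand, pool $16,161.65 (≈ $12.1152 each)
After Apr 12: 1498 on hand, pool $18,293.65 (≈ $12.2120 each)
Apr 14, sell 1132: 1132/1498 × $18,293.65 → $13,824.03
Total COGS = $515.35 + $13,824.03 = $14,339.38
Ending inventory (cost pool remaining) = $4,469.62
Check: goods available $18,809.00 = COGS $14,339.38 + ending $4,469.62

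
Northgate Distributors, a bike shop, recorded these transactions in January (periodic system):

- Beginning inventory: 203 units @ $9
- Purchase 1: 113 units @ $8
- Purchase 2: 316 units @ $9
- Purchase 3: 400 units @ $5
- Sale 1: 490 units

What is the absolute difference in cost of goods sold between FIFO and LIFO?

FIFO COGS: 203 @ $9 + 113 @ $8 + 174 @ $9 = $4,297
LIFO COGS: 400 @ $5 + 90 @ $9 = $2,810
Difference = |$4,297 − $2,810| = $1,487

$1,487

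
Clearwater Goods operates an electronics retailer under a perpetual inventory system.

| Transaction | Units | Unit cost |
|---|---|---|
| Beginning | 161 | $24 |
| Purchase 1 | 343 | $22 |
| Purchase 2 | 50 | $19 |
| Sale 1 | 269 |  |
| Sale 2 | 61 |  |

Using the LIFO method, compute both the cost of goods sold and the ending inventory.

Sale 1 (269) [LIFO — newest first]: 50 @ $19 + 219 @ $22 = $5,768
Sale 2 (61) [LIFO — newest first]: 61 @ $22 = $1,342
Total COGS = $5,768 + $1,342 = $7,110
Ending inventory: 161 @ $24 + 63 @ $22 = $5,250

COGS = $7,110; ending inventory = $5,250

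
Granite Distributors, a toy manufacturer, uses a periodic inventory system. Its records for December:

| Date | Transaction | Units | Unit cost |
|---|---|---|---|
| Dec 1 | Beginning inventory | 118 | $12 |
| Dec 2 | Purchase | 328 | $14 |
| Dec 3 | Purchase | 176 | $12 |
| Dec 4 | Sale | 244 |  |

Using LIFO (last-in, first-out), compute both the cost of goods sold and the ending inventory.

COGS = $3,064; ending inventory = $5,056

Dec 4, 244 sold [LIFO — newest first]: 176 @ $12 + 68 @ $14 = $3,064
Ending inventory: 118 @ $12 + 260 @ $14 = $5,056
Check: goods available $8,120 = COGS $3,064 + ending $5,056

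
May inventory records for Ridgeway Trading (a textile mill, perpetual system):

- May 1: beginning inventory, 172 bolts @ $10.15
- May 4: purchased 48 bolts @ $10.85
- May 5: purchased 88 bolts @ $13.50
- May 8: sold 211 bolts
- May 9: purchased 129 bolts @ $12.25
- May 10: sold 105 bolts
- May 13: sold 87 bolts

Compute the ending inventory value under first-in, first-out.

May 8, 211 sold [FIFO — oldest first]: 172 @ $10.15 + 39 @ $10.85 = $2,168.95
May 10, 105 sold [FIFO — oldest first]: 9 @ $10.85 + 88 @ $13.50 + 8 @ $12.25 = $1,383.65
May 13, 87 sold [FIFO — oldest first]: 87 @ $12.25 = $1,065.75
Total COGS = $2,168.95 + $1,383.65 + $1,065.75 = $4,618.35
Ending inventory: 34 @ $12.25 = $416.50

Ending inventory = $416.50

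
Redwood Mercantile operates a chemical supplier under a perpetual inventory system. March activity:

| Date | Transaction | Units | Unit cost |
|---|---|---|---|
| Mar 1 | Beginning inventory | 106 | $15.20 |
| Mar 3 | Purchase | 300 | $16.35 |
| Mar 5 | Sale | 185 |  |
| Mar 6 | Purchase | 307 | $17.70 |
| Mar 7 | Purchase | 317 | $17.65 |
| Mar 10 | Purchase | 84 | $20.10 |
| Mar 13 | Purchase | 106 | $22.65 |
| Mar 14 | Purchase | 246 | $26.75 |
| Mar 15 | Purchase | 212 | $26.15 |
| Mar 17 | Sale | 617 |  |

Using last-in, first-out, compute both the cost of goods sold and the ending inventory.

COGS = $18,615.25; ending inventory = $15,143.50

Mar 5, 185 sold [LIFO — newest first]: 185 @ $16.35 = $3,024.75
Mar 17, 617 sold [LIFO — newest first]: 212 @ $26.15 + 246 @ $26.75 + 106 @ $22.65 + 53 @ $20.10 = $15,590.50
Total COGS = $3,024.75 + $15,590.50 = $18,615.25
Ending inventory: 106 @ $15.20 + 115 @ $16.35 + 307 @ $17.70 + 317 @ $17.65 + 31 @ $20.10 = $15,143.50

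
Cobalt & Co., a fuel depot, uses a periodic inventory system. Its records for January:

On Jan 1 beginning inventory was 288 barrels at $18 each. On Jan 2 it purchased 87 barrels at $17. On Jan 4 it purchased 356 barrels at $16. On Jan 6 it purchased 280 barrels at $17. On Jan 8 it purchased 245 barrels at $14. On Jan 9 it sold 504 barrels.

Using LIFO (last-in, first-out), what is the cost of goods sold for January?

COGS = $7,833

Jan 9, 504 sold [LIFO — newest first]: 245 @ $14 + 259 @ $17 = $7,833
Ending inventory: 288 @ $18 + 87 @ $17 + 356 @ $16 + 21 @ $17 = $12,716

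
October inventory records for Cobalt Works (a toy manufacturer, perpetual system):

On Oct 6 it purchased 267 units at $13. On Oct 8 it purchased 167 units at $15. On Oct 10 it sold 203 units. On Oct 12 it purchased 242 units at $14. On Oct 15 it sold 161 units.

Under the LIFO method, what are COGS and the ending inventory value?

COGS = $5,227; ending inventory = $4,137

Oct 10, 203 sold [LIFO — newest first]: 167 @ $15 + 36 @ $13 = $2,973
Oct 15, 161 sold [LIFO — newest first]: 161 @ $14 = $2,254
Total COGS = $2,973 + $2,254 = $5,227
Ending inventory: 231 @ $13 + 81 @ $14 = $4,137
Check: goods available $9,364 = COGS $5,227 + ending $4,137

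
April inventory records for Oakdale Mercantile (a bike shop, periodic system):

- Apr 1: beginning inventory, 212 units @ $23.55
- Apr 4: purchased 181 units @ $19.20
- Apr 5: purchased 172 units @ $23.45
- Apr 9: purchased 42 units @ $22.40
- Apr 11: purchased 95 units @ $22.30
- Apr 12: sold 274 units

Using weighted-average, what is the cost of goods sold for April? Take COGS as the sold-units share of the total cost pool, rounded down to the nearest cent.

Apr 12, sell 274: 274/702 × $15,560.50 → $6,073.47
Ending inventory (cost pool remaining) = $9,487.03

COGS = $6,073.47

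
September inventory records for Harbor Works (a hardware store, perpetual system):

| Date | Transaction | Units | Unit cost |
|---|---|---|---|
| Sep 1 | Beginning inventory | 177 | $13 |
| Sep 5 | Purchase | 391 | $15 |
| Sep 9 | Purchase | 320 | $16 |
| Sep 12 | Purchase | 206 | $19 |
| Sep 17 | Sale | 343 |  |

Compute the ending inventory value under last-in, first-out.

Sep 17, 343 sold [LIFO — newest first]: 206 @ $19 + 137 @ $16 = $6,106
Ending inventory: 177 @ $13 + 391 @ $15 + 183 @ $16 = $11,094
Check: goods available $17,200 = COGS $6,106 + ending $11,094

Ending inventory = $11,094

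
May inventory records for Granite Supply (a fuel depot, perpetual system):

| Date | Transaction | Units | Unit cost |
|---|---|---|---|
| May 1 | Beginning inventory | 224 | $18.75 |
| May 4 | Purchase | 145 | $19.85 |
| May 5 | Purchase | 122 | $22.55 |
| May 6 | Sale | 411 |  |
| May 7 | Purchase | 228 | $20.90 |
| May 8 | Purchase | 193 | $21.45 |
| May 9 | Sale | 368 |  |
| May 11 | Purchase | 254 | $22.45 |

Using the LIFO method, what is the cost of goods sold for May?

COGS = $16,126.70

May 6, 411 sold [LIFO — newest first]: 122 @ $22.55 + 145 @ $19.85 + 144 @ $18.75 = $8,329.35
May 9, 368 sold [LIFO — newest first]: 193 @ $21.45 + 175 @ $20.90 = $7,797.35
Total COGS = $8,329.35 + $7,797.35 = $16,126.70
Ending inventory: 80 @ $18.75 + 53 @ $20.90 + 254 @ $22.45 = $8,310.00
Check: goods available $24,436.70 = COGS $16,126.70 + ending $8,310.00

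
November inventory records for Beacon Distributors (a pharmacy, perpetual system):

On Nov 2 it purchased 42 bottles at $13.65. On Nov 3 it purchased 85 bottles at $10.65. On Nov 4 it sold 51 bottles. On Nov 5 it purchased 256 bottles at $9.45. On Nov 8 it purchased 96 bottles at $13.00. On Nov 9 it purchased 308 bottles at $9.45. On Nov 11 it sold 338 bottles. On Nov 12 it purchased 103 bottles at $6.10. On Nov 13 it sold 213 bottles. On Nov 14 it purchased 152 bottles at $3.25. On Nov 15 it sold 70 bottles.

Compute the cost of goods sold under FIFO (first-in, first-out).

COGS = $6,969.60

Nov 4, 51 sold [FIFO — oldest first]: 42 @ $13.65 + 9 @ $10.65 = $669.15
Nov 11, 338 sold [FIFO — oldest first]: 76 @ $10.65 + 256 @ $9.45 + 6 @ $13.00 = $3,306.60
Nov 13, 213 sold [FIFO — oldest first]: 90 @ $13.00 + 123 @ $9.45 = $2,332.35
Nov 15, 70 sold [FIFO — oldest first]: 70 @ $9.45 = $661.50
Total COGS = $669.15 + $3,306.60 + $2,332.35 + $661.50 = $6,969.60
Ending inventory: 115 @ $9.45 + 103 @ $6.10 + 152 @ $3.25 = $2,209.05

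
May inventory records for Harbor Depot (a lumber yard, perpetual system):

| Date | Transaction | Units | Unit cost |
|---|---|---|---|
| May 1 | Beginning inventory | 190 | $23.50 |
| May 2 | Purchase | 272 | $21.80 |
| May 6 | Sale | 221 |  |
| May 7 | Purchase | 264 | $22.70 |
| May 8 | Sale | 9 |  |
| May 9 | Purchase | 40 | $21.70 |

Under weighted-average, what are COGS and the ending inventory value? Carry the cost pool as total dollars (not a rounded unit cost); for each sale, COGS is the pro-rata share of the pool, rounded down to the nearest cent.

COGS = $5,175.73; ending inventory = $12,079.67

After May 1: 190 on hand, pool $4,465.00 (≈ $23.5000 each)
After May 2: 462 on hand, pool $10,394.60 (≈ $22.4991 each)
May 6, sell 221: 221/462 × $10,394.60 → $4,972.30
After May 7: 505 on hand, pool $11,415.10 (≈ $22.6042 each)
May 8, sell 9: 9/505 × $11,415.10 → $203.43
After May 9: 536 on hand, pool $12,079.67 (≈ $22.5367 each)
Total COGS = $4,972.30 + $203.43 = $5,175.73
Ending inventory (cost pool remaining) = $12,079.67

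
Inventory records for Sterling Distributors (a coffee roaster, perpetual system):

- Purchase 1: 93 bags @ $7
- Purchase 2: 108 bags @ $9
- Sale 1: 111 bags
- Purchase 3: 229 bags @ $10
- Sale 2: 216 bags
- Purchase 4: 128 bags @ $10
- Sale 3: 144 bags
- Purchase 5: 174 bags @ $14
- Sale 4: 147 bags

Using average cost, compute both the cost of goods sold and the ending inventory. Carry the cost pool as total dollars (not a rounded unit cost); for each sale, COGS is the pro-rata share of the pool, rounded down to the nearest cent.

After Purchase 1: 93 on hand, pool $651.00 (≈ $7.0000 each)
After Purchase 2: 201 on hand, pool $1,623.00 (≈ $8.0746 each)
Sale 1, sell 111: 111/201 × $1,623.00 → $896.28
After Purchase 3: 319 on hand, pool $3,016.72 (≈ $9.4568 each)
Sale 2, sell 216: 216/319 × $3,016.72 → $2,042.66
After Purchase 4: 231 on hand, pool $2,254.06 (≈ $9.7578 each)
Sale 3, sell 144: 144/231 × $2,254.06 → $1,405.12
After Purchase 5: 261 on hand, pool $3,284.94 (≈ $12.5860 each)
Sale 4, sell 147: 147/261 × $3,284.94 → $1,850.13
Total COGS = $896.28 + $2,042.66 + $1,405.12 + $1,850.13 = $6,194.19
Ending inventory (cost pool remaining) = $1,434.81

COGS = $6,194.19; ending inventory = $1,434.81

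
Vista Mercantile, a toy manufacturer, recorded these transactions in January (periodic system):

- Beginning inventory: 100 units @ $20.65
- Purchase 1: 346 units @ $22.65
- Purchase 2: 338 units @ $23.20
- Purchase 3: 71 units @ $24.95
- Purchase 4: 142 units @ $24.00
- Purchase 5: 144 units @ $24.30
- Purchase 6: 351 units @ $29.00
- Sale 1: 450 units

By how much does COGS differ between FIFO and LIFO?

FIFO COGS: 100 @ $20.65 + 346 @ $22.65 + 4 @ $23.20 = $9,994.70
LIFO COGS: 351 @ $29.00 + 99 @ $24.30 = $12,584.70
Difference = |$9,994.70 − $12,584.70| = $2,590.00

$2,590.00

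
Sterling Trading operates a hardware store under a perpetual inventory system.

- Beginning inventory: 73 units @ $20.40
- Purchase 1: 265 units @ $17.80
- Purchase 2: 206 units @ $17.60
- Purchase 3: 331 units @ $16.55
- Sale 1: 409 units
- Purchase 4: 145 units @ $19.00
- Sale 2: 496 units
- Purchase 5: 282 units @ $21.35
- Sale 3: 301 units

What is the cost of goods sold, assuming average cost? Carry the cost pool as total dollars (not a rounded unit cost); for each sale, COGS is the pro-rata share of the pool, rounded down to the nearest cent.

COGS = $22,133.17

After Beginning: 73 on hand, pool $1,489.20 (≈ $20.4000 each)
After Purchase 1: 338 on hand, pool $6,206.20 (≈ $18.3615 each)
After Purchase 2: 544 on hand, pool $9,831.80 (≈ $18.0732 each)
After Purchase 3: 875 on hand, pool $15,309.85 (≈ $17.4970 each)
Sale 1, sell 409: 409/875 × $15,309.85 → $7,156.26
After Purchase 4: 611 on hand, pool $10,908.59 (≈ $17.8537 each)
Sale 2, sell 496: 496/611 × $10,908.59 → $8,855.41
After Purchase 5: 397 on hand, pool $8,073.88 (≈ $20.3372 each)
Sale 3, sell 301: 301/397 × $8,073.88 → $6,121.50
Total COGS = $7,156.26 + $8,855.41 + $6,121.50 = $22,133.17
Ending inventory (cost pool remaining) = $1,952.38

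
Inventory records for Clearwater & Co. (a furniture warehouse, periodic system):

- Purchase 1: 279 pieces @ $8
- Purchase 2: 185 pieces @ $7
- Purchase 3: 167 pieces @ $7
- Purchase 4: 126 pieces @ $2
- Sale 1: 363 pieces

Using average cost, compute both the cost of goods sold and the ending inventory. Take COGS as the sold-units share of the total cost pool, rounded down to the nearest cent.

Sale 1, sell 363: 363/757 × $4,948.00 → $2,372.68
Ending inventory (cost pool remaining) = $2,575.32
Check: goods available $4,948.00 = COGS $2,372.68 + ending $2,575.32

COGS = $2,372.68; ending inventory = $2,575.32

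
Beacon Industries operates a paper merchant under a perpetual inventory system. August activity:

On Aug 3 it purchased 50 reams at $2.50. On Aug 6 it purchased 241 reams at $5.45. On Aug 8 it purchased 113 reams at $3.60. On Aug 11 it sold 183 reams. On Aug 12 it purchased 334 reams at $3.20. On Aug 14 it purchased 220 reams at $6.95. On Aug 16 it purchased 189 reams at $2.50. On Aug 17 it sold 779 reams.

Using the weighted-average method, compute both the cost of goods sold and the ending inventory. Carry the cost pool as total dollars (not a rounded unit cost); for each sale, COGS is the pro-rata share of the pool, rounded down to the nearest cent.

COGS = $4,132.61; ending inventory = $782.94

After Aug 3: 50 on hand, pool $125.00 (≈ $2.5000 each)
After Aug 6: 291 on hand, pool $1,438.45 (≈ $4.9431 each)
After Aug 8: 404 on hand, pool $1,845.25 (≈ $4.5675 each)
Aug 11, sell 183: 183/404 × $1,845.25 → $835.84
After Aug 12: 555 on hand, pool $2,078.21 (≈ $3.7445 each)
After Aug 14: 775 on hand, pool $3,607.21 (≈ $4.6545 each)
After Aug 16: 964 on hand, pool $4,079.71 (≈ $4.2321 each)
Aug 17, sell 779: 779/964 × $4,079.71 → $3,296.77
Total COGS = $835.84 + $3,296.77 = $4,132.61
Ending inventory (cost pool remaining) = $782.94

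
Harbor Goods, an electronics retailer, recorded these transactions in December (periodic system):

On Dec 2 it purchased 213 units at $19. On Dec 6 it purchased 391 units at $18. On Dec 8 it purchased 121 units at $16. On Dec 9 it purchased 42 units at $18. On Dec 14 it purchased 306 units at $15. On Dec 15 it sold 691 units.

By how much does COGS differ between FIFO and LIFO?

$1,199

FIFO COGS: 213 @ $19 + 391 @ $18 + 87 @ $16 = $12,477
LIFO COGS: 306 @ $15 + 42 @ $18 + 121 @ $16 + 222 @ $18 = $11,278
Difference = |$12,477 − $11,278| = $1,199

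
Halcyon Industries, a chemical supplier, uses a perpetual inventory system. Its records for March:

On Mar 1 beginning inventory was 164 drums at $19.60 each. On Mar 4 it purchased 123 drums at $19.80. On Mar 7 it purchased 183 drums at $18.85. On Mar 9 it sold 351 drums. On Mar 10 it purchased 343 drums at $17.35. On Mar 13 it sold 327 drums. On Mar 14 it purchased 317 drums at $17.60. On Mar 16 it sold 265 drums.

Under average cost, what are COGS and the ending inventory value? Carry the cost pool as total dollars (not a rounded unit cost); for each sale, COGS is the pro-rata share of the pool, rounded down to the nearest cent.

After Mar 1: 164 on hand, pool $3,214.40 (≈ $19.6000 each)
After Mar 4: 287 on hand, pool $5,649.80 (≈ $19.6857 each)
After Mar 7: 470 on hand, pool $9,099.35 (≈ $19.3603 each)
Mar 9, sell 351: 351/470 × $9,099.35 → $6,795.47
After Mar 10: 462 on hand, pool $8,254.93 (≈ $17.8678 each)
Mar 13, sell 327: 327/462 × $8,254.93 → $5,842.77
After Mar 14: 452 on hand, pool $7,991.36 (≈ $17.6800 each)
Mar 16, sell 265: 265/452 × $7,991.36 → $4,685.20
Total COGS = $6,795.47 + $5,842.77 + $4,685.20 = $17,323.44
Ending inventory (cost pool remaining) = $3,306.16
Check: goods available $20,629.60 = COGS $17,323.44 + ending $3,306.16

COGS = $17,323.44; ending inventory = $3,306.16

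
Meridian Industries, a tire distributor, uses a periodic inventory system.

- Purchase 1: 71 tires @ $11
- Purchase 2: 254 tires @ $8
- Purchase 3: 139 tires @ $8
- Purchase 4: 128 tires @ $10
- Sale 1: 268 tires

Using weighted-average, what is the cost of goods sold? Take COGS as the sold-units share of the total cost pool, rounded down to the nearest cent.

COGS = $2,356.31

Sale 1, sell 268: 268/592 × $5,205.00 → $2,356.31
Ending inventory (cost pool remaining) = $2,848.69
Check: goods available $5,205.00 = COGS $2,356.31 + ending $2,848.69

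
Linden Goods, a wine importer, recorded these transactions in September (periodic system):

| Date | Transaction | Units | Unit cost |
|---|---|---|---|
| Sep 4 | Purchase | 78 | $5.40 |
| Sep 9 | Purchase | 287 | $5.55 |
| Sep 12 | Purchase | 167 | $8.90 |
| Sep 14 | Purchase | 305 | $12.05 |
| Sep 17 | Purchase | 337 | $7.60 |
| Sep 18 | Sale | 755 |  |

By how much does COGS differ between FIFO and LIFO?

FIFO COGS: 78 @ $5.40 + 287 @ $5.55 + 167 @ $8.90 + 223 @ $12.05 = $6,187.50
LIFO COGS: 337 @ $7.60 + 305 @ $12.05 + 113 @ $8.90 = $7,242.15
Difference = |$6,187.50 − $7,242.15| = $1,054.65

$1,054.65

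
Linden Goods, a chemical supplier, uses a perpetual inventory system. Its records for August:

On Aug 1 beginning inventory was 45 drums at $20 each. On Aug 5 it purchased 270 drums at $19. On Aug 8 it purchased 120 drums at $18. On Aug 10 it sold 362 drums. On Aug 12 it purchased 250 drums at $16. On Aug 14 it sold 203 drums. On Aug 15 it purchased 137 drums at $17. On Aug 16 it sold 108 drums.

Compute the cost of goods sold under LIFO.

Aug 10, 362 sold [LIFO — newest first]: 120 @ $18 + 242 @ $19 = $6,758
Aug 14, 203 sold [LIFO — newest first]: 203 @ $16 = $3,248
Aug 16, 108 sold [LIFO — newest first]: 108 @ $17 = $1,836
Total COGS = $6,758 + $3,248 + $1,836 = $11,842
Ending inventory: 45 @ $20 + 28 @ $19 + 47 @ $16 + 29 @ $17 = $2,677

COGS = $11,842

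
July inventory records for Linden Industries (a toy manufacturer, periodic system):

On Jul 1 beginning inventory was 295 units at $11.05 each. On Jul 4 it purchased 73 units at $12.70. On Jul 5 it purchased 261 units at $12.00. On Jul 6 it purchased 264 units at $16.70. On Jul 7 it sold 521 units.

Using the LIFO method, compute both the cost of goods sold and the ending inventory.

COGS = $7,492.80; ending inventory = $4,234.85

Jul 7, 521 sold [LIFO — newest first]: 264 @ $16.70 + 257 @ $12.00 = $7,492.80
Ending inventory: 295 @ $11.05 + 73 @ $12.70 + 4 @ $12.00 = $4,234.85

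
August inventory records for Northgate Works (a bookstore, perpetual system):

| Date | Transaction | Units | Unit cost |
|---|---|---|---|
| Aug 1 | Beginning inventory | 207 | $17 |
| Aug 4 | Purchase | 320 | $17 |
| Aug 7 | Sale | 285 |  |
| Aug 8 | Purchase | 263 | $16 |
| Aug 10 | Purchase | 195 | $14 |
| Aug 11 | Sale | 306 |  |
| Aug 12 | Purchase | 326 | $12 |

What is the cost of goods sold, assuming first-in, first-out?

COGS = $9,983

Aug 7, 285 sold [FIFO — oldest first]: 207 @ $17 + 78 @ $17 = $4,845
Aug 11, 306 sold [FIFO — oldest first]: 242 @ $17 + 64 @ $16 = $5,138
Total COGS = $4,845 + $5,138 = $9,983
Ending inventory: 199 @ $16 + 195 @ $14 + 326 @ $12 = $9,826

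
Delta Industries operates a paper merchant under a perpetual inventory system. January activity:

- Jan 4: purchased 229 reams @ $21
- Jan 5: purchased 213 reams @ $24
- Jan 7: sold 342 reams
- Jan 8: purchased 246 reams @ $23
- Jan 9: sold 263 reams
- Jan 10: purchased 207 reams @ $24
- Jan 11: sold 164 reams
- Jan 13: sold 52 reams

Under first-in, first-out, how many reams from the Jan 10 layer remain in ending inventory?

74

Jan 7, 342 sold [FIFO — oldest first]: 229 @ $21 + 113 @ $24 = $7,521
Jan 9, 263 sold [FIFO — oldest first]: 100 @ $24 + 163 @ $23 = $6,149
Jan 11, 164 sold [FIFO — oldest first]: 83 @ $23 + 81 @ $24 = $3,853
Jan 13, 52 sold [FIFO — oldest first]: 52 @ $24 = $1,248
Total COGS = $7,521 + $6,149 + $3,853 + $1,248 = $18,771
Ending inventory: 74 @ $24 = $1,776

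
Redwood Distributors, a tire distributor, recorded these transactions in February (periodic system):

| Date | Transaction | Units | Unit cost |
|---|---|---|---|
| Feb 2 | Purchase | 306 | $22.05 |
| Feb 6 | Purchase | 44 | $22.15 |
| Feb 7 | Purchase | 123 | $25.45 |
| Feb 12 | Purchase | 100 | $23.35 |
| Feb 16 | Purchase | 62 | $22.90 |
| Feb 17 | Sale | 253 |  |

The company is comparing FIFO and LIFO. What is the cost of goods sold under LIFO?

COGS = $6,070.75

FIFO COGS: 253 @ $22.05 = $5,578.65
LIFO COGS: 62 @ $22.90 + 100 @ $23.35 + 91 @ $25.45 = $6,070.75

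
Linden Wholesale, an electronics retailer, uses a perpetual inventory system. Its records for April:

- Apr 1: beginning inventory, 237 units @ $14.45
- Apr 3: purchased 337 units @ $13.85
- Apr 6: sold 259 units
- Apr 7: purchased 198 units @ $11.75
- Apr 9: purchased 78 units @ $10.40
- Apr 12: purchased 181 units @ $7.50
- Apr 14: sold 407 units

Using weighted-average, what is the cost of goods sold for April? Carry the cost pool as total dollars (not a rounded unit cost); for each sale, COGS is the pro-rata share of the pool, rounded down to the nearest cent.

COGS = $8,362.38

After Apr 1: 237 on hand, pool $3,424.65 (≈ $14.4500 each)
After Apr 3: 574 on hand, pool $8,092.10 (≈ $14.0977 each)
Apr 6, sell 259: 259/574 × $8,092.10 → $3,651.31
After Apr 7: 513 on hand, pool $6,767.29 (≈ $13.1916 each)
After Apr 9: 591 on hand, pool $7,578.49 (≈ $12.8232 each)
After Apr 12: 772 on hand, pool $8,935.99 (≈ $11.5751 each)
Apr 14, sell 407: 407/772 × $8,935.99 → $4,711.07
Total COGS = $3,651.31 + $4,711.07 = $8,362.38
Ending inventory (cost pool remaining) = $4,224.92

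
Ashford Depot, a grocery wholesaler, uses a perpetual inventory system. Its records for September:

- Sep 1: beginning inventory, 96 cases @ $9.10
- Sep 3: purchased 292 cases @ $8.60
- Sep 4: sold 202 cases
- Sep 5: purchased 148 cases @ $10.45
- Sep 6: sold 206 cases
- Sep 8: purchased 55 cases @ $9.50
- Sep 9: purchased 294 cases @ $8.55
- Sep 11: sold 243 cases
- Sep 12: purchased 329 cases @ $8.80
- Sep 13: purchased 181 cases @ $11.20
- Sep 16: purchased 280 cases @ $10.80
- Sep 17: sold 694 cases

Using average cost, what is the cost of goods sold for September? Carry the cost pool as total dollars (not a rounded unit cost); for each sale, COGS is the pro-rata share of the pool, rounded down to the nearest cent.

After Sep 1: 96 on hand, pool $873.60 (≈ $9.1000 each)
After Sep 3: 388 on hand, pool $3,384.80 (≈ $8.7237 each)
Sep 4, sell 202: 202/388 × $3,384.80 → $1,762.18
After Sep 5: 334 on hand, pool $3,169.22 (≈ $9.4887 each)
Sep 6, sell 206: 206/334 × $3,169.22 → $1,954.66
After Sep 8: 183 on hand, pool $1,737.06 (≈ $9.4921 each)
After Sep 9: 477 on hand, pool $4,250.76 (≈ $8.9114 each)
Sep 11, sell 243: 243/477 × $4,250.76 → $2,165.48
After Sep 12: 563 on hand, pool $4,980.48 (≈ $8.8463 each)
After Sep 13: 744 on hand, pool $7,007.68 (≈ $9.4189 each)
After Sep 16: 1024 on hand, pool $10,031.68 (≈ $9.7966 each)
Sep 17, sell 694: 694/1024 × $10,031.68 → $6,798.81
Total COGS = $1,762.18 + $1,954.66 + $2,165.48 + $6,798.81 = $12,681.13
Ending inventory (cost pool remaining) = $3,232.87

COGS = $12,681.13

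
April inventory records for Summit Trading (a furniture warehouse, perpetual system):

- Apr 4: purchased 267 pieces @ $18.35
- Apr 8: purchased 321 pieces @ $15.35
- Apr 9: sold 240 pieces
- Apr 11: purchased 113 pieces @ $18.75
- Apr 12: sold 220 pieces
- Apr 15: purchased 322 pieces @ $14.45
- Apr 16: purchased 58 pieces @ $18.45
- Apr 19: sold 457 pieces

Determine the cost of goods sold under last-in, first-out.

Apr 9, 240 sold [LIFO — newest first]: 240 @ $15.35 = $3,684.00
Apr 12, 220 sold [LIFO — newest first]: 113 @ $18.75 + 81 @ $15.35 + 26 @ $18.35 = $3,839.20
Apr 19, 457 sold [LIFO — newest first]: 58 @ $18.45 + 322 @ $14.45 + 77 @ $18.35 = $7,135.95
Total COGS = $3,684.00 + $3,839.20 + $7,135.95 = $14,659.15
Ending inventory: 164 @ $18.35 = $3,009.40
Check: goods available $17,668.55 = COGS $14,659.15 + ending $3,009.40

COGS = $14,659.15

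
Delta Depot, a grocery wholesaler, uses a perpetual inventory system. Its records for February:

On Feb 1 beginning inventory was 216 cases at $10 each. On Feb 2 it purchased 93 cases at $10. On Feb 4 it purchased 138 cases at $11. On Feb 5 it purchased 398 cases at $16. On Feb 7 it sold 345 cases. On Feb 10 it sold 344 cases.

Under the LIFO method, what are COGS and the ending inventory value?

COGS = $9,416; ending inventory = $1,560

Feb 7, 345 sold [LIFO — newest first]: 345 @ $16 = $5,520
Feb 10, 344 sold [LIFO — newest first]: 53 @ $16 + 138 @ $11 + 93 @ $10 + 60 @ $10 = $3,896
Total COGS = $5,520 + $3,896 = $9,416
Ending inventory: 156 @ $10 = $1,560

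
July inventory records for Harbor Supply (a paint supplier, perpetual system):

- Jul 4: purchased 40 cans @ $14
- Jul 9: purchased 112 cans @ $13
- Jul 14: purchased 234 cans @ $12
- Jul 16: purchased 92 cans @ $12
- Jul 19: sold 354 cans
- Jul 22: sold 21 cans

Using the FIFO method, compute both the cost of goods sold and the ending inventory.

COGS = $4,692; ending inventory = $1,236

Jul 19, 354 sold [FIFO — oldest first]: 40 @ $14 + 112 @ $13 + 202 @ $12 = $4,440
Jul 22, 21 sold [FIFO — oldest first]: 21 @ $12 = $252
Total COGS = $4,440 + $252 = $4,692
Ending inventory: 11 @ $12 + 92 @ $12 = $1,236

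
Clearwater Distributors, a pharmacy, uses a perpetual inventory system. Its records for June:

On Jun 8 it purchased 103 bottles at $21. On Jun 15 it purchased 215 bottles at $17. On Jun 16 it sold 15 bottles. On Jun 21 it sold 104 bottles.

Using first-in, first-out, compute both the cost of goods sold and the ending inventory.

Jun 16, 15 sold [FIFO — oldest first]: 15 @ $21 = $315
Jun 21, 104 sold [FIFO — oldest first]: 88 @ $21 + 16 @ $17 = $2,120
Total COGS = $315 + $2,120 = $2,435
Ending inventory: 199 @ $17 = $3,383

COGS = $2,435; ending inventory = $3,383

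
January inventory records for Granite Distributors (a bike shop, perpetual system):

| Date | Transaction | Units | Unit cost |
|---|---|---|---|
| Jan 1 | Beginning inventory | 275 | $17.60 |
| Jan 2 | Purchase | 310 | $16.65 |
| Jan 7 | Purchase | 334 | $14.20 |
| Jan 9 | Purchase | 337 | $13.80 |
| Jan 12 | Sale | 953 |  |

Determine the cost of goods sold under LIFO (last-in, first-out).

COGS = $14,088.70

Jan 12, 953 sold [LIFO — newest first]: 337 @ $13.80 + 334 @ $14.20 + 282 @ $16.65 = $14,088.70
Ending inventory: 275 @ $17.60 + 28 @ $16.65 = $5,306.20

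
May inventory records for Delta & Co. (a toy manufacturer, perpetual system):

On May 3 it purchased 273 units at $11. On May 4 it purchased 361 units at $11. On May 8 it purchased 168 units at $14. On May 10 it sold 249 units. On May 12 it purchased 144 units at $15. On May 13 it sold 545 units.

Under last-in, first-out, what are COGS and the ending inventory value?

May 10, 249 sold [LIFO — newest first]: 168 @ $14 + 81 @ $11 = $3,243
May 13, 545 sold [LIFO — newest first]: 144 @ $15 + 280 @ $11 + 121 @ $11 = $6,571
Total COGS = $3,243 + $6,571 = $9,814
Ending inventory: 152 @ $11 = $1,672
Check: goods available $11,486 = COGS $9,814 + ending $1,672

COGS = $9,814; ending inventory = $1,672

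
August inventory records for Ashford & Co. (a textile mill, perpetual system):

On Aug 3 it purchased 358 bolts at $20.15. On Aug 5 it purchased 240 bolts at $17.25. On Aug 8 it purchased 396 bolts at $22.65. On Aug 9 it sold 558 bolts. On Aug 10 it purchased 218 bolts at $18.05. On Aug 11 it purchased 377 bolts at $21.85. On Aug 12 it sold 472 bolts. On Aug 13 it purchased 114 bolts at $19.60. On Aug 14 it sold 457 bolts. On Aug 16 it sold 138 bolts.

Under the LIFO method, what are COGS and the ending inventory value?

COGS = $33,158.15; ending inventory = $1,571.70

Aug 9, 558 sold [LIFO — newest first]: 396 @ $22.65 + 162 @ $17.25 = $11,763.90
Aug 12, 472 sold [LIFO — newest first]: 377 @ $21.85 + 95 @ $18.05 = $9,952.20
Aug 14, 457 sold [LIFO — newest first]: 114 @ $19.60 + 123 @ $18.05 + 78 @ $17.25 + 142 @ $20.15 = $8,661.35
Aug 16, 138 sold [LIFO — newest first]: 138 @ $20.15 = $2,780.70
Total COGS = $11,763.90 + $9,952.20 + $8,661.35 + $2,780.70 = $33,158.15
Ending inventory: 78 @ $20.15 = $1,571.70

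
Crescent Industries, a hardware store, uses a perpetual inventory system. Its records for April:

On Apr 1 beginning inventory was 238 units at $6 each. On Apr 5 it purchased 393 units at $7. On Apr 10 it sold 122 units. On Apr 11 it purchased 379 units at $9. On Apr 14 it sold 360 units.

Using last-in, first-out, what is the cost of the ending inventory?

Ending inventory = $3,496

Apr 10, 122 sold [LIFO — newest first]: 122 @ $7 = $854
Apr 14, 360 sold [LIFO — newest first]: 360 @ $9 = $3,240
Total COGS = $854 + $3,240 = $4,094
Ending inventory: 238 @ $6 + 271 @ $7 + 19 @ $9 = $3,496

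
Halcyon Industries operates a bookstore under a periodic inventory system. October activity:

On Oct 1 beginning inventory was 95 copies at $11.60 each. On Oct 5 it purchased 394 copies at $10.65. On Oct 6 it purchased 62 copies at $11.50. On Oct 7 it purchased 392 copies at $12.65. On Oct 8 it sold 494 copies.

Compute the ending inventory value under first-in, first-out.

Ending inventory = $5,614.30

Oct 8, 494 sold [FIFO — oldest first]: 95 @ $11.60 + 394 @ $10.65 + 5 @ $11.50 = $5,355.60
Ending inventory: 57 @ $11.50 + 392 @ $12.65 = $5,614.30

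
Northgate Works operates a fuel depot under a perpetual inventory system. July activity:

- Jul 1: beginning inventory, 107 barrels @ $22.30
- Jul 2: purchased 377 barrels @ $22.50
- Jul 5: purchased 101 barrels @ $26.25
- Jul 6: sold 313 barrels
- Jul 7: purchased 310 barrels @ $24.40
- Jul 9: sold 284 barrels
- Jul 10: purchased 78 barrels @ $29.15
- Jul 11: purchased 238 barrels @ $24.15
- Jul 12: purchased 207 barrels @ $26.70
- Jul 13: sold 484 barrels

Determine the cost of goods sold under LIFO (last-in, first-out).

Jul 6, 313 sold [LIFO — newest first]: 101 @ $26.25 + 212 @ $22.50 = $7,421.25
Jul 9, 284 sold [LIFO — newest first]: 284 @ $24.40 = $6,929.60
Jul 13, 484 sold [LIFO — newest first]: 207 @ $26.70 + 238 @ $24.15 + 39 @ $29.15 = $12,411.45
Total COGS = $7,421.25 + $6,929.60 + $12,411.45 = $26,762.30
Ending inventory: 107 @ $22.30 + 165 @ $22.50 + 26 @ $24.40 + 39 @ $29.15 = $7,869.85

COGS = $26,762.30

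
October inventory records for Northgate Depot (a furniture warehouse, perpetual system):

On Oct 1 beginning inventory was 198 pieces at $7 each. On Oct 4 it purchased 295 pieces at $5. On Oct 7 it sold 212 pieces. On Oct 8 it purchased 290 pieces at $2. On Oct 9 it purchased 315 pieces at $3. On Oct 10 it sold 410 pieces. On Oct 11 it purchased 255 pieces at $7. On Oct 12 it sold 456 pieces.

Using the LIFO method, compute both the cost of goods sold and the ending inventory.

COGS = $4,400; ending inventory = $1,771

Oct 7, 212 sold [LIFO — newest first]: 212 @ $5 = $1,060
Oct 10, 410 sold [LIFO — newest first]: 315 @ $3 + 95 @ $2 = $1,135
Oct 12, 456 sold [LIFO — newest first]: 255 @ $7 + 195 @ $2 + 6 @ $5 = $2,205
Total COGS = $1,060 + $1,135 + $2,205 = $4,400
Ending inventory: 198 @ $7 + 77 @ $5 = $1,771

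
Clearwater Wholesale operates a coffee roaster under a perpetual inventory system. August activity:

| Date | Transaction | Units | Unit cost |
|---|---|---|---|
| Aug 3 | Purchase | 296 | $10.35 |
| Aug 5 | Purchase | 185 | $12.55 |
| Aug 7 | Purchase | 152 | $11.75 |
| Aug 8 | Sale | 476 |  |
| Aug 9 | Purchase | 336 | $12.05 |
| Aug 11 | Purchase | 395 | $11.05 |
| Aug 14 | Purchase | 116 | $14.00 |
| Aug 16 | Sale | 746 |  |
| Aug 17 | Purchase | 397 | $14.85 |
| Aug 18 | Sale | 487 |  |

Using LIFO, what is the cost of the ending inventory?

Ending inventory = $1,757.50

Aug 8, 476 sold [LIFO — newest first]: 152 @ $11.75 + 185 @ $12.55 + 139 @ $10.35 = $5,546.40
Aug 16, 746 sold [LIFO — newest first]: 116 @ $14.00 + 395 @ $11.05 + 235 @ $12.05 = $8,820.50
Aug 18, 487 sold [LIFO — newest first]: 397 @ $14.85 + 90 @ $12.05 = $6,979.95
Total COGS = $5,546.40 + $8,820.50 + $6,979.95 = $21,346.85
Ending inventory: 157 @ $10.35 + 11 @ $12.05 = $1,757.50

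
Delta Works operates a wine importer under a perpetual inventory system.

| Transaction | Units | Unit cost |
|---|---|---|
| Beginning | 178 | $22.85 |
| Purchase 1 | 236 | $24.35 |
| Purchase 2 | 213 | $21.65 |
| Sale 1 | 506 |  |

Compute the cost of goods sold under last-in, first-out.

Sale 1 (506) [LIFO — newest first]: 213 @ $21.65 + 236 @ $24.35 + 57 @ $22.85 = $11,660.50
Ending inventory: 121 @ $22.85 = $2,764.85
Check: goods available $14,425.35 = COGS $11,660.50 + ending $2,764.85

COGS = $11,660.50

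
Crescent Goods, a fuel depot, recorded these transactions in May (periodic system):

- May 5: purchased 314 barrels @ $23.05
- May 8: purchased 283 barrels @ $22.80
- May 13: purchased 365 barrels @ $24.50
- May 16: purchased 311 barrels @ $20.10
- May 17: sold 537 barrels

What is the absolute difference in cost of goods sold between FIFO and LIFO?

$534.00

FIFO COGS: 314 @ $23.05 + 223 @ $22.80 = $12,322.10
LIFO COGS: 311 @ $20.10 + 226 @ $24.50 = $11,788.10
Difference = |$12,322.10 − $11,788.10| = $534.00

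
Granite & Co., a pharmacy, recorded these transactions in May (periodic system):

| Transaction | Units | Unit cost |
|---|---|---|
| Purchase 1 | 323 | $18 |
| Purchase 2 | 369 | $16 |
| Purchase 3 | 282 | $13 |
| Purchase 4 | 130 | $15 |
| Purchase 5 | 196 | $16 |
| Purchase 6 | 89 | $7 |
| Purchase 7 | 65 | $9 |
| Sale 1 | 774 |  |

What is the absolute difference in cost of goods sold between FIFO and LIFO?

FIFO COGS: 323 @ $18 + 369 @ $16 + 82 @ $13 = $12,784
LIFO COGS: 65 @ $9 + 89 @ $7 + 196 @ $16 + 130 @ $15 + 282 @ $13 + 12 @ $16 = $10,152
Difference = |$12,784 − $10,152| = $2,632

$2,632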